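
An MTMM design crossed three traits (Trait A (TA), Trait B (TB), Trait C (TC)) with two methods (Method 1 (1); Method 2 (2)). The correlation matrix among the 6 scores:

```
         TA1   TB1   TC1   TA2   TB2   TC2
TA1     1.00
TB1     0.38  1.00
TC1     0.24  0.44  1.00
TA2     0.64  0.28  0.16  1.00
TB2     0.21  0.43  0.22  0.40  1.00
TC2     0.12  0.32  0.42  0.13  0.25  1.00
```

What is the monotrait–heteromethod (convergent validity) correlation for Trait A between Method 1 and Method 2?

Same trait (TA), different methods: r(TA1, TA2) = 0.64.

0.64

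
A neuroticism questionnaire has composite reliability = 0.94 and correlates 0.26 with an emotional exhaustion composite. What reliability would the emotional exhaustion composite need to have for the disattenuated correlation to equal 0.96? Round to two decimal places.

0.08

r_true = r_obs / √(r_xx · r_yy) ⇒ 0.96 = 0.26 / √(0.94 · r_yy).
√(0.94 · r_yy) = 0.26 / 0.96 = 0.2708; 0.94 · r_yy = 0.0733; r_yy = 0.0733 / 0.94 ≈ 0.08.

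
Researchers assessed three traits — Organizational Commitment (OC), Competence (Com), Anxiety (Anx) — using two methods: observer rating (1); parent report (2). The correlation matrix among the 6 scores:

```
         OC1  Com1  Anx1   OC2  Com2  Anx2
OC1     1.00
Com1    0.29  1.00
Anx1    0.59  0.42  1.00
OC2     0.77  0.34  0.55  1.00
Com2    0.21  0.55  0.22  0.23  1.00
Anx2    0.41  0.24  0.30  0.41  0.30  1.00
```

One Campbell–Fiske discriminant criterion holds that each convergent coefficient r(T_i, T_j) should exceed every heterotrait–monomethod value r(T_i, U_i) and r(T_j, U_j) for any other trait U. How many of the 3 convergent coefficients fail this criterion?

Checking each validity diagonal entry against its comparison values:
OC (methods 1·2): 0.77 vs {0.29, 0.23, 0.59, 0.41} → pass.
Com (methods 1·2): 0.55 vs {0.29, 0.23, 0.42, 0.30} → pass.
Anx (methods 1·2): 0.30 vs {0.59, 0.41, 0.42, 0.30} → fail.
1 of 3 fail.

1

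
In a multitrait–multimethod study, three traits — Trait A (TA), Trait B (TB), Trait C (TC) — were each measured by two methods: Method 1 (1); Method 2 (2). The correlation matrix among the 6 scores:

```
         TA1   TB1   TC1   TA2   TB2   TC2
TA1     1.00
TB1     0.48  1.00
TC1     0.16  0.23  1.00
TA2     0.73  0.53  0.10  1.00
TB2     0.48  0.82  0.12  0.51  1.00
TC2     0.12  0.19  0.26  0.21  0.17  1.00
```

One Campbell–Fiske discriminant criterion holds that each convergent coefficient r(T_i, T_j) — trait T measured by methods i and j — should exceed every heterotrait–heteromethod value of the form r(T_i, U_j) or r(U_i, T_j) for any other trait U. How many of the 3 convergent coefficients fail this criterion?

Each convergent coefficient versus the relevant comparison correlations:
TA (methods 1·2): 0.73 vs {0.48, 0.53, 0.12, 0.10} → pass.
TB (methods 1·2): 0.82 vs {0.53, 0.48, 0.19, 0.12} → pass.
TC (methods 1·2): 0.26 vs {0.10, 0.12, 0.12, 0.19} → pass.
0 of 3 fail.

0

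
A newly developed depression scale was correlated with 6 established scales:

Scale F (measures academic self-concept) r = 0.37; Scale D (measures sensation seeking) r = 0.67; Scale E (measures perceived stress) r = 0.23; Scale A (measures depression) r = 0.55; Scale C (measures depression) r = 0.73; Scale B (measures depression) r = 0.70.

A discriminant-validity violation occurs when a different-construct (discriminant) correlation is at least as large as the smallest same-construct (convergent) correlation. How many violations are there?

Convergent (same construct = depression): Scale A, Scale C, Scale B.
Smallest convergent = 0.55. Discriminant values: 0.37, 0.67, 0.23; count ≥ 0.55 → 1.

1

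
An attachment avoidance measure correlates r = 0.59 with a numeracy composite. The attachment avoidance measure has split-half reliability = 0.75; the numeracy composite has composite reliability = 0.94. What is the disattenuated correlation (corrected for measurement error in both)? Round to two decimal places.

r_true = r_obs / √(r_xx · r_yy) = 0.59 / √(0.75 × 0.94) = 0.59 / √0.7050 = 0.59 / 0.8396 ≈ 0.70.

0.70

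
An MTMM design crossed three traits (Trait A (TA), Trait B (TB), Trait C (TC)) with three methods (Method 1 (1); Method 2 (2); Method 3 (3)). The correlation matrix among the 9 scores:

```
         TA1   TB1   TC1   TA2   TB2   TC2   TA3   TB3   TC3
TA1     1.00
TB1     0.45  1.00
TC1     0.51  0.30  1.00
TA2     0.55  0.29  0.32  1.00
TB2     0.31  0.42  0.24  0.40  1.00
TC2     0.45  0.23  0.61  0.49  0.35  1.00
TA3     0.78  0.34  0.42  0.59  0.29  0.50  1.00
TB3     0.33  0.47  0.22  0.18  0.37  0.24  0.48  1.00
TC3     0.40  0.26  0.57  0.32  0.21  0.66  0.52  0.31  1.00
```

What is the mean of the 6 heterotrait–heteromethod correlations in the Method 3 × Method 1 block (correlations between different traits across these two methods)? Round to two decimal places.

0.33

HTHM values (method 3 × method 1): 0.34, 0.42, 0.33, 0.22, 0.40, 0.26; mean = 1.97/6 = 0.33.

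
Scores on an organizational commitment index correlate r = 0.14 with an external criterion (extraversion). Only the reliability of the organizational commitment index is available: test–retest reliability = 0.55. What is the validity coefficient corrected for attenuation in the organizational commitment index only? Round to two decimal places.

0.19

Single correction: r_c = r_obs / √r_xx = 0.14 / √0.55 = 0.14 / 0.7416 ≈ 0.19.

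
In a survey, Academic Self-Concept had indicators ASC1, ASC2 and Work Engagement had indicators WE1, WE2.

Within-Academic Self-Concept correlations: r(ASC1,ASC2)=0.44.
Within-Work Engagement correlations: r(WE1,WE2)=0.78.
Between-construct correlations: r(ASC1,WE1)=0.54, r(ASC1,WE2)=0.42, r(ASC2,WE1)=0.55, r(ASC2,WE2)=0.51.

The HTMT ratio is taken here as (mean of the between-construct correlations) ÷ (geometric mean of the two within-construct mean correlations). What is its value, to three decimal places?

0.862

Between-construct mean = 2.02/4 = 0.5050.
Mean within-ASC = 0.44/1 = 0.4400; mean within-WE = 0.78/1 = 0.7800.
Geometric mean = √(0.4400 × 0.7800) = 0.5858.
HTMT = 0.5050 / 0.5858 = 0.862.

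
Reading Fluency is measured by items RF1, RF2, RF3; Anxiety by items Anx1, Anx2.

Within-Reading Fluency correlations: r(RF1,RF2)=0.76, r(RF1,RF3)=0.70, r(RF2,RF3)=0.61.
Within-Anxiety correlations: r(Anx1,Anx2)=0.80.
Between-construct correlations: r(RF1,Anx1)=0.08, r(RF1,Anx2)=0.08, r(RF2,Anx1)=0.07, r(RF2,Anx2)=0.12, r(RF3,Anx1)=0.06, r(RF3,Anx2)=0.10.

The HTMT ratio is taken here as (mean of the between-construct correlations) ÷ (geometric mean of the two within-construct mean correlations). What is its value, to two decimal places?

Mean between = 0.51/6 = 0.0850.
Mean within-RF = 2.07/3 = 0.6900; mean within-Anx = 0.80/1 = 0.8000.
Geometric mean = √(0.6900 × 0.8000) = 0.7430.
HTMT = 0.0850 / 0.7430 = 0.11.

0.11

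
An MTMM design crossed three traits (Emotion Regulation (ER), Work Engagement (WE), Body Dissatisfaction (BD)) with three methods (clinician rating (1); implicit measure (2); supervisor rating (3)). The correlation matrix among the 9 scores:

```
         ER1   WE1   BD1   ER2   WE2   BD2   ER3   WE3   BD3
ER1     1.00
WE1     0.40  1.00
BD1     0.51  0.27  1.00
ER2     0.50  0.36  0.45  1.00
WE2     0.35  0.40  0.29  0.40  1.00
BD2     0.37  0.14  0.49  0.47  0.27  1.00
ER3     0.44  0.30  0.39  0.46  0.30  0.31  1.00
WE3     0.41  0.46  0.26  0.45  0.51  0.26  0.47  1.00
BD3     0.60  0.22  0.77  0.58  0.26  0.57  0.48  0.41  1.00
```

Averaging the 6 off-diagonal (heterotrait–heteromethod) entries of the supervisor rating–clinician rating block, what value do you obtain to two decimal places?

0.36

HTHM values (method 3 × method 1): 0.30, 0.39, 0.41, 0.26, 0.60, 0.22; mean = 2.18/6 = 0.36.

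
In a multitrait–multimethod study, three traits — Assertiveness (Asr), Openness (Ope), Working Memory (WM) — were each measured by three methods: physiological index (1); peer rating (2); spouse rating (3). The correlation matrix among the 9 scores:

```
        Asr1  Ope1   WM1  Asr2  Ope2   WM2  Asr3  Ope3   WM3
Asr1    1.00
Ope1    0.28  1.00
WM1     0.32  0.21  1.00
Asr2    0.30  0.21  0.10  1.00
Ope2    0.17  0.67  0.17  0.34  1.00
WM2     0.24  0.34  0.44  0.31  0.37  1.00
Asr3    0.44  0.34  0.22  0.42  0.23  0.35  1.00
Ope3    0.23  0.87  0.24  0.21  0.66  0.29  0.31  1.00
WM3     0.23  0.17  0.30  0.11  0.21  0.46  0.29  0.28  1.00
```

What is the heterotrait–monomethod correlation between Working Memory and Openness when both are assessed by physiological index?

Different traits, same method: r(WM1, Ope1) = 0.21.

0.21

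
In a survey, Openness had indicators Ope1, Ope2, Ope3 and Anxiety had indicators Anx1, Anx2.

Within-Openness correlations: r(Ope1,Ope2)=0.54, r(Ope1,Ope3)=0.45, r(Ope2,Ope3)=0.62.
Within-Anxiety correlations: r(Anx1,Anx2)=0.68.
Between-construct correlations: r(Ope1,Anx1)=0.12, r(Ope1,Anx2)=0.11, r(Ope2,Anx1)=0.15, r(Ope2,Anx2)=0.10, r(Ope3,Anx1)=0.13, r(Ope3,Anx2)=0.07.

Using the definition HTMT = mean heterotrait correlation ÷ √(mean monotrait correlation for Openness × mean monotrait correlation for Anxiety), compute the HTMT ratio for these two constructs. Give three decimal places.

Between-construct mean = 0.68/6 = 0.1133.
Mean within-Ope = 1.61/3 = 0.5367; mean within-Anx = 0.68/1 = 0.6800.
Geometric mean = √(0.5367 × 0.6800) = 0.6041.
HTMT = 0.1133 / 0.6041 = 0.188.

0.188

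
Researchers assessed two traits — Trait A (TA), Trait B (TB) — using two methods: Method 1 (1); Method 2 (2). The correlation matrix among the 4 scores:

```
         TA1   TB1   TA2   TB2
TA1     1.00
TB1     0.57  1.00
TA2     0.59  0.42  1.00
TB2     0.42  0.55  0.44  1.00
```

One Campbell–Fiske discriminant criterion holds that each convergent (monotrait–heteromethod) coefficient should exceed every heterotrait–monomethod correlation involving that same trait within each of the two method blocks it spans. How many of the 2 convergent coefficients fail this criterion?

Convergent coefficients and their comparison sets:
TA (methods 1·2): 0.59 vs {0.57, 0.44} → pass.
TB (methods 1·2): 0.55 vs {0.57, 0.44} → fail.
1 of 2 fail.

1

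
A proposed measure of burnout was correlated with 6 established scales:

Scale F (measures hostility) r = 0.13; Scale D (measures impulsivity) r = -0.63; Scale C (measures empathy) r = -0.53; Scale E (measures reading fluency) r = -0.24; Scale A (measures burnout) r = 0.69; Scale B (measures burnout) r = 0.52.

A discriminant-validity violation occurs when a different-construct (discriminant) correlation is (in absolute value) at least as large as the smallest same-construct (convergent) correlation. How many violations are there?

2

Convergent (same construct = burnout): Scale A, Scale B.
Smallest convergent = 0.52. Discriminant |r|: 0.13, 0.63, 0.53, 0.24; count ≥ 0.52 → 2.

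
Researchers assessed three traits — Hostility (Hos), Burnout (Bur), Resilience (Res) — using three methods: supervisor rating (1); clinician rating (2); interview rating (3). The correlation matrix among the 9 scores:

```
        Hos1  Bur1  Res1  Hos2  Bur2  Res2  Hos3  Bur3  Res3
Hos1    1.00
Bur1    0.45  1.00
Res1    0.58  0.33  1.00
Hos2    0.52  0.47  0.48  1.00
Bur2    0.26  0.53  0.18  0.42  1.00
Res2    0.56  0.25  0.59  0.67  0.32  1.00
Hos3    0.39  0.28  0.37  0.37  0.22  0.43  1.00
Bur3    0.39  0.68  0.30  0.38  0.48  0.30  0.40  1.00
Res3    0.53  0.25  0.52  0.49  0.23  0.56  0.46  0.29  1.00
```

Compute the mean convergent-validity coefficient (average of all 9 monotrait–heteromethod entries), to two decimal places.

Convergent values: 0.52, 0.39, 0.37, 0.53, 0.68, 0.48, 0.59, 0.52, 0.56; mean = 4.64/9 = 0.52.

0.52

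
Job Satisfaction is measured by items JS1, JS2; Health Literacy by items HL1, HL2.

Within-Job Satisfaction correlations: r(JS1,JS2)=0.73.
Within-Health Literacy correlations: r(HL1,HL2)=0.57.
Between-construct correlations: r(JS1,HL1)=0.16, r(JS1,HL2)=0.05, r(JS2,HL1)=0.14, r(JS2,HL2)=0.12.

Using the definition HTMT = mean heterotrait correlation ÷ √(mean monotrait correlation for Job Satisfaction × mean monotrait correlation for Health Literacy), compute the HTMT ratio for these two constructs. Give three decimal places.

0.182

Mean heterotrait r = 0.47/4 = 0.1175.
Mean within-JS = 0.73/1 = 0.7300; mean within-HL = 0.57/1 = 0.5700.
Geometric mean = √(0.7300 × 0.5700) = 0.6451.
HTMT = 0.1175 / 0.6451 = 0.182.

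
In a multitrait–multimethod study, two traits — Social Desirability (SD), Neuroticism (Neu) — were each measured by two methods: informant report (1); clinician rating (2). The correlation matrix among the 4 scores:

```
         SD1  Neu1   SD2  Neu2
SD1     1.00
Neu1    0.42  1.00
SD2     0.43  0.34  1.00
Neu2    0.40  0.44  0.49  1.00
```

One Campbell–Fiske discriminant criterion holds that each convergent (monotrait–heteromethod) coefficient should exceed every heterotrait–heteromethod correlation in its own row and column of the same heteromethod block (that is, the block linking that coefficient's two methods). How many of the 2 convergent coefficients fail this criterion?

Convergent coefficients and their comparison sets:
SD (methods 1·2): 0.43 vs {0.40, 0.34} → pass.
Neu (methods 1·2): 0.44 vs {0.34, 0.40} → pass.
0 of 2 fail.

0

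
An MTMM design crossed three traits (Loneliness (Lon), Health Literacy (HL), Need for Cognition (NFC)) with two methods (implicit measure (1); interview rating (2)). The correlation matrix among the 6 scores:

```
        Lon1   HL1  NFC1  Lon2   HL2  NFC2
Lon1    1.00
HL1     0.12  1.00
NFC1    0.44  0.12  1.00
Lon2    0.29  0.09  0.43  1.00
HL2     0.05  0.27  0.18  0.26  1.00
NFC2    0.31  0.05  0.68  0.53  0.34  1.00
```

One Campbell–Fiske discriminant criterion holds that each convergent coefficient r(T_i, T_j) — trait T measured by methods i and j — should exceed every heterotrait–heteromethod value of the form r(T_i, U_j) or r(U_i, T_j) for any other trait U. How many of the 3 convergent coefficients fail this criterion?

1

Convergent coefficients and their comparison sets:
Lon (methods 1·2): 0.29 vs {0.05, 0.09, 0.31, 0.43} → fail.
HL (methods 1·2): 0.27 vs {0.09, 0.05, 0.05, 0.18} → pass.
NFC (methods 1·2): 0.68 vs {0.43, 0.31, 0.18, 0.05} → pass.
1 of 3 fail.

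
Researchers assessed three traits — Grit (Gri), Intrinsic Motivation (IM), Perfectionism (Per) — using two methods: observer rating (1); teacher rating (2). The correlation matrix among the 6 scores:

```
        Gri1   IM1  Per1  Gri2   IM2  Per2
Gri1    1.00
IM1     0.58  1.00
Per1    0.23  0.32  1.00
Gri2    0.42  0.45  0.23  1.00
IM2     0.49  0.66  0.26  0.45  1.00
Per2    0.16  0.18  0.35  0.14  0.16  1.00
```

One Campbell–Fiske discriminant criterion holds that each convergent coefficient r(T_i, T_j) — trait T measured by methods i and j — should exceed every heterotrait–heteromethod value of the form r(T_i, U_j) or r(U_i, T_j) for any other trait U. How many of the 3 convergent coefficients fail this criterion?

Convergent coefficients and their comparison sets:
Gri (methods 1·2): 0.42 vs {0.49, 0.45, 0.16, 0.23} → fail.
IM (methods 1·2): 0.66 vs {0.45, 0.49, 0.18, 0.26} → pass.
Per (methods 1·2): 0.35 vs {0.23, 0.16, 0.26, 0.18} → pass.
1 of 3 fail.

1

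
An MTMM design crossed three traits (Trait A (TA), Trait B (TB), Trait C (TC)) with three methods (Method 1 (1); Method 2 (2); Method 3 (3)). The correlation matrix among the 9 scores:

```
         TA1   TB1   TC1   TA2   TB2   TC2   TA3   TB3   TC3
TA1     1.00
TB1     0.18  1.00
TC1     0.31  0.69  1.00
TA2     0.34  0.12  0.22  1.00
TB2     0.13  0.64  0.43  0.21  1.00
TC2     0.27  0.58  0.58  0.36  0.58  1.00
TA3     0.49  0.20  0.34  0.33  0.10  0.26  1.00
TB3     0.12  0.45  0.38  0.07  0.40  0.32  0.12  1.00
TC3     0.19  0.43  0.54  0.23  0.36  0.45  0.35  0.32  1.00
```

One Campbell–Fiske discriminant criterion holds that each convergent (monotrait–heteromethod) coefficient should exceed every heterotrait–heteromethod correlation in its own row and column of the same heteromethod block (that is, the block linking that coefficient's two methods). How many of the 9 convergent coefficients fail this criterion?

1

Each convergent coefficient versus the relevant comparison correlations:
TA (methods 1·2): 0.34 vs {0.13, 0.12, 0.27, 0.22} → pass.
TA (methods 1·3): 0.49 vs {0.12, 0.20, 0.19, 0.34} → pass.
TA (methods 2·3): 0.33 vs {0.07, 0.10, 0.23, 0.26} → pass.
TB (methods 1·2): 0.64 vs {0.12, 0.13, 0.58, 0.43} → pass.
TB (methods 1·3): 0.45 vs {0.20, 0.12, 0.43, 0.38} → pass.
TB (methods 2·3): 0.40 vs {0.10, 0.07, 0.36, 0.32} → pass.
TC (methods 1·2): 0.58 vs {0.22, 0.27, 0.43, 0.58} → fail.
TC (methods 1·3): 0.54 vs {0.34, 0.19, 0.38, 0.43} → pass.
TC (methods 2·3): 0.45 vs {0.26, 0.23, 0.32, 0.36} → pass.
1 of 9 fail.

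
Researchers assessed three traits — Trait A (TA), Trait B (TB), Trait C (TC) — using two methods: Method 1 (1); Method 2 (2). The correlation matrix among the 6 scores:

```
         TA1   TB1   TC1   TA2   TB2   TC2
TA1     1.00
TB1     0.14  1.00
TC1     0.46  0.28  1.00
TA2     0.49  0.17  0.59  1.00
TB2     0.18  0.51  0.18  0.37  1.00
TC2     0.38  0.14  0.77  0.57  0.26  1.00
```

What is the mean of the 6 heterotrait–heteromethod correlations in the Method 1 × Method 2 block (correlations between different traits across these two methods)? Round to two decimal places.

HTHM values (method 1 × method 2): 0.18, 0.38, 0.17, 0.14, 0.59, 0.18; mean = 1.64/6 = 0.27.

0.27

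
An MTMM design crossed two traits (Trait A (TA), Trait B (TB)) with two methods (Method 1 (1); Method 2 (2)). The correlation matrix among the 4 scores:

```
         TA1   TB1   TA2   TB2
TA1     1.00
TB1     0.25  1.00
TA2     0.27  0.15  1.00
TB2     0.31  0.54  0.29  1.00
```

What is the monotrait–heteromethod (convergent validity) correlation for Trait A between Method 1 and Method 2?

Same trait (TA), different methods: r(TA1, TA2) = 0.27.

0.27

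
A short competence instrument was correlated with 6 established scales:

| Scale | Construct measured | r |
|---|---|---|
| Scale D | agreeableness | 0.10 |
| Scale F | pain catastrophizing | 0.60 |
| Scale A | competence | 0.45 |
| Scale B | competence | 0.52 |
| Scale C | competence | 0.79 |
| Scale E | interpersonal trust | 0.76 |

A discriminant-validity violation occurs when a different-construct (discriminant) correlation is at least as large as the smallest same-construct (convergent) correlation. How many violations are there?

Convergent (same construct = competence): Scale A, Scale B, Scale C.
Smallest convergent = 0.45. Discriminant values: 0.10, 0.60, 0.76; count ≥ 0.45 → 2.

2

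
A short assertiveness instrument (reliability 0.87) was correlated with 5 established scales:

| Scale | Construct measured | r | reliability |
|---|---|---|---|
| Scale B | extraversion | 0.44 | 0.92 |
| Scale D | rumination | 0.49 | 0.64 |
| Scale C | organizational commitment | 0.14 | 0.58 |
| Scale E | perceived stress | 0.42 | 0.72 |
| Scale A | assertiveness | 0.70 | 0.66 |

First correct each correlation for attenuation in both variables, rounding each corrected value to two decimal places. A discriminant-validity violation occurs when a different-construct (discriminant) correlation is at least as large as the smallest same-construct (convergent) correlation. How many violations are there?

Disattenuated r (r / √(r_scale · r_new)):
  Scale B (disc): 0.44 / √(0.92·0.87) = 0.49
  Scale D (disc): 0.49 / √(0.64·0.87) = 0.66
  Scale C (disc): 0.14 / √(0.58·0.87) = 0.20
  Scale E (disc): 0.42 / √(0.72·0.87) = 0.53
  Scale A (conv): 0.70 / √(0.66·0.87) = 0.92
Smallest convergent = 0.92. Discriminant values: 0.49, 0.66, 0.20, 0.53; count ≥ 0.92 → 0.

0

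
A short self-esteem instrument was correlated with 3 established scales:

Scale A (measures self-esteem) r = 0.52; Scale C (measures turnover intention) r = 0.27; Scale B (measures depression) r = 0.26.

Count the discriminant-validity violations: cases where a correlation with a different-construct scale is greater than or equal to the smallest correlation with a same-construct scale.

0

Convergent (same construct = self-esteem): Scale A.
Smallest convergent = 0.52. Discriminant values: 0.27, 0.26; count ≥ 0.52 → 0.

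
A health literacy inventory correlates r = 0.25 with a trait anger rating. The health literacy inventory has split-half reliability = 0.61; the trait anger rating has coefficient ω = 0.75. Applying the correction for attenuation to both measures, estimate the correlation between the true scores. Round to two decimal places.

0.37

r_true = r_obs / √(r_xx · r_yy) = 0.25 / √(0.61 × 0.75) = 0.25 / √0.4575 = 0.25 / 0.6764 ≈ 0.37.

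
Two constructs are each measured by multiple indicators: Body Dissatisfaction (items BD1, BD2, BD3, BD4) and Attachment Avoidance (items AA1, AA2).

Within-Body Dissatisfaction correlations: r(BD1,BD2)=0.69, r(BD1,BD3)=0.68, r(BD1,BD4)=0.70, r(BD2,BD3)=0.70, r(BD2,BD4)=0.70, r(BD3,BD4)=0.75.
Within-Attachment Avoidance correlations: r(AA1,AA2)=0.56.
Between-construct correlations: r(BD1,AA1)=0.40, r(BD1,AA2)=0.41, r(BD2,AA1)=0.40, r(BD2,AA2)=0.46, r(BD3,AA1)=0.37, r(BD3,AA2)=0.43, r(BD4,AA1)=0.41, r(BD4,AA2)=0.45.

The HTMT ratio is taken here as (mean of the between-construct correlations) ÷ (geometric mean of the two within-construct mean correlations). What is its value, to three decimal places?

Between-construct mean = 3.33/8 = 0.4163.
Mean within-BD = 4.22/6 = 0.7033; mean within-AA = 0.56/1 = 0.5600.
Geometric mean = √(0.7033 × 0.5600) = 0.6276.
HTMT = 0.4163 / 0.6276 = 0.663.

0.663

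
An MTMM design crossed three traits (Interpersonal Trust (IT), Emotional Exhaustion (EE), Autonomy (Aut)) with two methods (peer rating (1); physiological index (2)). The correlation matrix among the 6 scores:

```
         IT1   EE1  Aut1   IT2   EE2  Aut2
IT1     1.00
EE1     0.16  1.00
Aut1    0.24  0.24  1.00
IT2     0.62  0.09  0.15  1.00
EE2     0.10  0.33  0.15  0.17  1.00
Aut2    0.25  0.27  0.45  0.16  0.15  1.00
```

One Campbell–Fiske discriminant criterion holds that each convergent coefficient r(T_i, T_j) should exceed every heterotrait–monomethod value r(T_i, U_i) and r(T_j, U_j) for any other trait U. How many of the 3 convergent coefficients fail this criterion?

0

Each convergent coefficient versus the relevant comparison correlations:
IT (methods 1·2): 0.62 vs {0.16, 0.17, 0.24, 0.16} → pass.
EE (methods 1·2): 0.33 vs {0.16, 0.17, 0.24, 0.15} → pass.
Aut (methods 1·2): 0.45 vs {0.24, 0.16, 0.24, 0.15} → pass.
0 of 3 fail.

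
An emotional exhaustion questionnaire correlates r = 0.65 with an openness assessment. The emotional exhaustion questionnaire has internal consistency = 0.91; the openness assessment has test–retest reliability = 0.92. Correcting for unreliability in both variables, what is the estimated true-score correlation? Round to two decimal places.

0.71

r_true = r_obs / √(r_xx · r_yy) = 0.65 / √(0.91 × 0.92) = 0.65 / √0.8372 = 0.65 / 0.9150 ≈ 0.71.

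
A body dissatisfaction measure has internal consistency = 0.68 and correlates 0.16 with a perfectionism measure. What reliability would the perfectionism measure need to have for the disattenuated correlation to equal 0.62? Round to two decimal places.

0.10

r_true = r_obs / √(r_xx · r_yy) ⇒ 0.62 = 0.16 / √(0.68 · r_yy).
√(0.68 · r_yy) = 0.16 / 0.62 = 0.2581; 0.68 · r_yy = 0.0666; r_yy = 0.0666 / 0.68 ≈ 0.10.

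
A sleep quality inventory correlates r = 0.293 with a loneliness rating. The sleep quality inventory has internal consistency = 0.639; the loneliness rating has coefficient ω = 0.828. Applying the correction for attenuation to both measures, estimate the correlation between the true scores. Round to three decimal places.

0.403

r_true = r_obs / √(r_xx · r_yy) = 0.293 / √(0.639 × 0.828) = 0.293 / √0.529092 = 0.293 / 0.7274 ≈ 0.403.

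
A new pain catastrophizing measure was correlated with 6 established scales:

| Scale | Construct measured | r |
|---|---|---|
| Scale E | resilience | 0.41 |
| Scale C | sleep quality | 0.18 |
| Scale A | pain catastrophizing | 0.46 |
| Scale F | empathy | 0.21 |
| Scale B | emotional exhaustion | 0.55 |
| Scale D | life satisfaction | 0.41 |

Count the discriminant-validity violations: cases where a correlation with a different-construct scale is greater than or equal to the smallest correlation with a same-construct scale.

1

Convergent (same construct = pain catastrophizing): Scale A.
Smallest convergent = 0.46. Discriminant values: 0.41, 0.18, 0.21, 0.55, 0.41; count ≥ 0.46 → 1.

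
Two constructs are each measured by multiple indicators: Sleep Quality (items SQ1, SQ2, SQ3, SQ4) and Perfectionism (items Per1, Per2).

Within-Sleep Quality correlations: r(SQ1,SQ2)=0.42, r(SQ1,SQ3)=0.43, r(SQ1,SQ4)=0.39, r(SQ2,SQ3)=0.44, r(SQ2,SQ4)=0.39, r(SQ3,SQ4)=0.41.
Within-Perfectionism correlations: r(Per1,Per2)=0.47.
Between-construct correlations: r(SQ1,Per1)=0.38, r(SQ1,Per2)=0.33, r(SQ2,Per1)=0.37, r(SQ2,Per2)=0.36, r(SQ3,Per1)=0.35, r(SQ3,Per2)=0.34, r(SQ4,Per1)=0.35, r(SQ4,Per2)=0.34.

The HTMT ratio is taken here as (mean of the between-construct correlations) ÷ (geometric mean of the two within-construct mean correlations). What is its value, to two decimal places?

Mean between = 2.82/8 = 0.3525.
Mean within-SQ = 2.48/6 = 0.4133; mean within-Per = 0.47/1 = 0.4700.
Geometric mean = √(0.4133 × 0.4700) = 0.4407.
HTMT = 0.3525 / 0.4407 = 0.80.

0.80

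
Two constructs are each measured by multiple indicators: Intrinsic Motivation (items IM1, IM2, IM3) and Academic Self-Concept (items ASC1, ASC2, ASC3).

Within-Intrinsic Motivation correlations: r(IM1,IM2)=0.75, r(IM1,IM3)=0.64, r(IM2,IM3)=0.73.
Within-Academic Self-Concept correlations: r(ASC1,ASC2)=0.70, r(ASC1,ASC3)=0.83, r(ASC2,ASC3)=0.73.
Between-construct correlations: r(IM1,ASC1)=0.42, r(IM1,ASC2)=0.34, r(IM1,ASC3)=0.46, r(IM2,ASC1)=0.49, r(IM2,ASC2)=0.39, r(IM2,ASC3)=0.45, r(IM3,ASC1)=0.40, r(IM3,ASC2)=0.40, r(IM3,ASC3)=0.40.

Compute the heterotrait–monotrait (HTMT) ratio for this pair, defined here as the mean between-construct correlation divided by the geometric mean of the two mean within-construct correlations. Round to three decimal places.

0.571

Mean heterotrait r = 3.75/9 = 0.4167.
Mean within-IM = 2.12/3 = 0.7067; mean within-ASC = 2.26/3 = 0.7533.
Geometric mean = √(0.7067 × 0.7533) = 0.7296.
HTMT = 0.4167 / 0.7296 = 0.571.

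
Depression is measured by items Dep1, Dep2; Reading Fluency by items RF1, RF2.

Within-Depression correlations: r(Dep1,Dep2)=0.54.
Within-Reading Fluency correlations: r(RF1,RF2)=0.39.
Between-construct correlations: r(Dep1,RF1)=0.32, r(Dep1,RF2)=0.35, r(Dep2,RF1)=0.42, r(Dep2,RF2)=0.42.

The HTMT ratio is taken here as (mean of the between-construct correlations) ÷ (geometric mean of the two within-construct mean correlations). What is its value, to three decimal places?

Between-construct mean = 1.51/4 = 0.3775.
Mean within-Dep = 0.54/1 = 0.5400; mean within-RF = 0.39/1 = 0.3900.
Geometric mean = √(0.5400 × 0.3900) = 0.4589.
HTMT = 0.3775 / 0.4589 = 0.823.

0.823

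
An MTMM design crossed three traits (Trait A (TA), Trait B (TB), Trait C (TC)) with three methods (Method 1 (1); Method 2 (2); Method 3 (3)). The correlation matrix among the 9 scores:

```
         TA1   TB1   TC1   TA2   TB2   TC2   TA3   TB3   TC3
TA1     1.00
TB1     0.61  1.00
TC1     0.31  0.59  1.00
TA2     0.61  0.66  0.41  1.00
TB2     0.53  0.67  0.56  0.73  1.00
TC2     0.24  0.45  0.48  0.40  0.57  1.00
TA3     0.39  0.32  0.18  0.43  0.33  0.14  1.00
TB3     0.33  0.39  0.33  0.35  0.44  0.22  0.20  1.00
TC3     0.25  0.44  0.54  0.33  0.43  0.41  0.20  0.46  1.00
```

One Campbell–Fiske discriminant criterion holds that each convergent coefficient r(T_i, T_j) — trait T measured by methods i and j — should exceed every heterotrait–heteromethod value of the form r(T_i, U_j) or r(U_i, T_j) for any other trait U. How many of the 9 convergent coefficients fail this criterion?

4

Convergent coefficients and their comparison sets:
TA (methods 1·2): 0.61 vs {0.53, 0.66, 0.24, 0.41} → fail.
TA (methods 1·3): 0.39 vs {0.33, 0.32, 0.25, 0.18} → pass.
TA (methods 2·3): 0.43 vs {0.35, 0.33, 0.33, 0.14} → pass.
TB (methods 1·2): 0.67 vs {0.66, 0.53, 0.45, 0.56} → pass.
TB (methods 1·3): 0.39 vs {0.32, 0.33, 0.44, 0.33} → fail.
TB (methods 2·3): 0.44 vs {0.33, 0.35, 0.43, 0.22} → pass.
TC (methods 1·2): 0.48 vs {0.41, 0.24, 0.56, 0.45} → fail.
TC (methods 1·3): 0.54 vs {0.18, 0.25, 0.33, 0.44} → pass.
TC (methods 2·3): 0.41 vs {0.14, 0.33, 0.22, 0.43} → fail.
4 of 9 fail.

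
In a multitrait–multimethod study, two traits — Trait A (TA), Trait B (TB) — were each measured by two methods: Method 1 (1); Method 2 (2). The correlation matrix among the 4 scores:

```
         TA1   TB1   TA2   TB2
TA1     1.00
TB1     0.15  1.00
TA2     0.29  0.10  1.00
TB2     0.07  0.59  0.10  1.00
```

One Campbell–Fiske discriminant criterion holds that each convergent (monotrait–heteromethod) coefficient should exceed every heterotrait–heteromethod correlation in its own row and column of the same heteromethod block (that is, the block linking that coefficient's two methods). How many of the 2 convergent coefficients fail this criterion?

Each convergent coefficient versus the relevant comparison correlations:
TA (methods 1·2): 0.29 vs {0.07, 0.10} → pass.
TB (methods 1·2): 0.59 vs {0.10, 0.07} → pass.
0 of 2 fail.

0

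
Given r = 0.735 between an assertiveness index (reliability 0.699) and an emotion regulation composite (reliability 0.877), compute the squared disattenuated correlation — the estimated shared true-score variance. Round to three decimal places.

Disattenuated r = 0.735 / √(0.699 × 0.877) = 0.735 / 0.7830 = 0.9387.
Shared true-score variance = 0.9387² = 0.8812 ≈ 0.881.

0.881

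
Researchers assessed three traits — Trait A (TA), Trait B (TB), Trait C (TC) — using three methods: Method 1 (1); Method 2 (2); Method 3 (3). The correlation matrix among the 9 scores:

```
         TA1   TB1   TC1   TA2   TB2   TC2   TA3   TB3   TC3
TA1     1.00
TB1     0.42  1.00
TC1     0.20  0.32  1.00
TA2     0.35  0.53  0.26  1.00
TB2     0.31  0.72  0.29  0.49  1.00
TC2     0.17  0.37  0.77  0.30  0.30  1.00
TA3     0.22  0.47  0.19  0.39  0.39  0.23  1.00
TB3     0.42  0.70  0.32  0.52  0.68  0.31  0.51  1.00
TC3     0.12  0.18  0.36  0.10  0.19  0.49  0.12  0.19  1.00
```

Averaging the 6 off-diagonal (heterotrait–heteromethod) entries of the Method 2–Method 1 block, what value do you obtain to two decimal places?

0.32

HTHM values (method 2 × method 1): 0.53, 0.26, 0.31, 0.29, 0.17, 0.37; mean = 1.93/6 = 0.32.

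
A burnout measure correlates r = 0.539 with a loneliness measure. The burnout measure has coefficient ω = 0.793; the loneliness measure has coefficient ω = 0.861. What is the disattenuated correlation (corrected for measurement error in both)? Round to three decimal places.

r_true = r_obs / √(r_xx · r_yy) = 0.539 / √(0.793 × 0.861) = 0.539 / √0.682773 = 0.539 / 0.8263 ≈ 0.652.

0.652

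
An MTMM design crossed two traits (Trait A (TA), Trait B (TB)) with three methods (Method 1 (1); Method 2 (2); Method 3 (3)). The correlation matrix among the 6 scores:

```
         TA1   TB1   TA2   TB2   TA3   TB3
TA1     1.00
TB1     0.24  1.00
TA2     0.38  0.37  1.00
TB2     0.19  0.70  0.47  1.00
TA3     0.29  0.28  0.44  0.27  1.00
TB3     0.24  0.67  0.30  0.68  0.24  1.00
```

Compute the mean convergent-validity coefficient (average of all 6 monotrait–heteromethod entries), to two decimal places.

Convergent values: 0.38, 0.29, 0.44, 0.70, 0.67, 0.68; mean = 3.16/6 = 0.53.

0.53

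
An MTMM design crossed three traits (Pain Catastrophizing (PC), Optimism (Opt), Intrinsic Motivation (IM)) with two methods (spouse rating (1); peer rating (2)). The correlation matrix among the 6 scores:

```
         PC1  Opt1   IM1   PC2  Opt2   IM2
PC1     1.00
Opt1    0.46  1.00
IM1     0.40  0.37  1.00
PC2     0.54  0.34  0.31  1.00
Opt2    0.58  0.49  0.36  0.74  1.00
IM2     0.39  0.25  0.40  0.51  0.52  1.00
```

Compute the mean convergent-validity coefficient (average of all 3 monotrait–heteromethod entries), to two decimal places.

0.48

Convergent values: 0.54, 0.49, 0.40; mean = 1.43/3 = 0.48.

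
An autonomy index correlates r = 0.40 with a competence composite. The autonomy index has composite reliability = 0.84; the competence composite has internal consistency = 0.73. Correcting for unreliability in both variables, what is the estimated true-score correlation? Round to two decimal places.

r_true = r_obs / √(r_xx · r_yy) = 0.40 / √(0.84 × 0.73) = 0.40 / √0.6132 = 0.40 / 0.7831 ≈ 0.51.

0.51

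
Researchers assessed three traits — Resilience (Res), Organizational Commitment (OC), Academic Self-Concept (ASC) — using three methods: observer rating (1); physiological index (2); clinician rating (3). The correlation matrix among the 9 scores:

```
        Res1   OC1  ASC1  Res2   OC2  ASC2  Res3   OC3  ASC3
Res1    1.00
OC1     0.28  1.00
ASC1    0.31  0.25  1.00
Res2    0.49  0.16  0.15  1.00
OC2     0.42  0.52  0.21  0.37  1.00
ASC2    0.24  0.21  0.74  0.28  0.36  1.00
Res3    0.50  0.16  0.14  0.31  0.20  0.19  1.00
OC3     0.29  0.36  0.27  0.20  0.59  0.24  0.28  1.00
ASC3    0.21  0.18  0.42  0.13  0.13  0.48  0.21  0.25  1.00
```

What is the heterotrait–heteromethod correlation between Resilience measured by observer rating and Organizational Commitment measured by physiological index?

0.42

Different traits and methods: r(Res1, OC2) = 0.42.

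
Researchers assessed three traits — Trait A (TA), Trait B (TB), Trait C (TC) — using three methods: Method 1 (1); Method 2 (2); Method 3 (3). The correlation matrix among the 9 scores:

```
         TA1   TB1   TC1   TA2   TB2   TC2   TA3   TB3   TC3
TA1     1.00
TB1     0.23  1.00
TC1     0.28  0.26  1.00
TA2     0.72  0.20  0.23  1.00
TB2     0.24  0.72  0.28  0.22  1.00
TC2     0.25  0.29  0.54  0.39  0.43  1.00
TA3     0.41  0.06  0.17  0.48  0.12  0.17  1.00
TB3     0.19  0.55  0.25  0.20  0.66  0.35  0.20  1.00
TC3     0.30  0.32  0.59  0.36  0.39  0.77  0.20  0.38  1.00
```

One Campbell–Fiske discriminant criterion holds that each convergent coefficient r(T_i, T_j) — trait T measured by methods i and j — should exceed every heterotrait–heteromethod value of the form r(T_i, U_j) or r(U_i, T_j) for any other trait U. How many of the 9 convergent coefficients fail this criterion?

Convergent coefficients and their comparison sets:
TA (methods 1·2): 0.72 vs {0.24, 0.20, 0.25, 0.23} → pass.
TA (methods 1·3): 0.41 vs {0.19, 0.06, 0.30, 0.17} → pass.
TA (methods 2·3): 0.48 vs {0.20, 0.12, 0.36, 0.17} → pass.
TB (methods 1·2): 0.72 vs {0.20, 0.24, 0.29, 0.28} → pass.
TB (methods 1·3): 0.55 vs {0.06, 0.19, 0.32, 0.25} → pass.
TB (methods 2·3): 0.66 vs {0.12, 0.20, 0.39, 0.35} → pass.
TC (methods 1·2): 0.54 vs {0.23, 0.25, 0.28, 0.29} → pass.
TC (methods 1·3): 0.59 vs {0.17, 0.30, 0.25, 0.32} → pass.
TC (methods 2·3): 0.77 vs {0.17, 0.36, 0.35, 0.39} → pass.
0 of 9 fail.

0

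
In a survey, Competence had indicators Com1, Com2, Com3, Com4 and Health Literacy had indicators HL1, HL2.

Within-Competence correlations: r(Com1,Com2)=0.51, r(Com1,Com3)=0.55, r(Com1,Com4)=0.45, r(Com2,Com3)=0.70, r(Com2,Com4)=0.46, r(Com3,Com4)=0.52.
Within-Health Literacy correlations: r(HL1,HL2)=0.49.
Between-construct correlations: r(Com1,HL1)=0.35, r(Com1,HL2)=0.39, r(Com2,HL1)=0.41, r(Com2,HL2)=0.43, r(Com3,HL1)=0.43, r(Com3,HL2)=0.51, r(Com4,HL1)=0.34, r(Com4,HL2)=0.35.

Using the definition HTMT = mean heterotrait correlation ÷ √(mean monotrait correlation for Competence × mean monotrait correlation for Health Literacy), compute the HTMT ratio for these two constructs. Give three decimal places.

0.786

Mean between = 3.21/8 = 0.4013.
Mean within-Com = 3.19/6 = 0.5317; mean within-HL = 0.49/1 = 0.4900.
Geometric mean = √(0.5317 × 0.4900) = 0.5104.
HTMT = 0.4013 / 0.5104 = 0.786.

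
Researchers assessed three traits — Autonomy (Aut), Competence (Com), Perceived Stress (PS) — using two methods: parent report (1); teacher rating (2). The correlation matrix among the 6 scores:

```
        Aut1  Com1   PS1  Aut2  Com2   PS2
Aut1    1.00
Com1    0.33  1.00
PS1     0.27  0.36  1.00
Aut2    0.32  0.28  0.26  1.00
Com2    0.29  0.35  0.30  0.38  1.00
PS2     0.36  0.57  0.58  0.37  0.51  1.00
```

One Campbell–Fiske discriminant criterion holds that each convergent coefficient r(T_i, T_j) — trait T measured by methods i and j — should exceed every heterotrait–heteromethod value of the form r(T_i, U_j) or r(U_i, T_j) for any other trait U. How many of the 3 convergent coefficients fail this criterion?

Convergent coefficients and their comparison sets:
Aut (methods 1·2): 0.32 vs {0.29, 0.28, 0.36, 0.26} → fail.
Com (methods 1·2): 0.35 vs {0.28, 0.29, 0.57, 0.30} → fail.
PS (methods 1·2): 0.58 vs {0.26, 0.36, 0.30, 0.57} → pass.
2 of 3 fail.

2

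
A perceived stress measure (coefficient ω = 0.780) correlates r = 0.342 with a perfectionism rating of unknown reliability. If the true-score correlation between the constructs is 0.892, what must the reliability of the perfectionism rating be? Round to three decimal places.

r_true = r_obs / √(r_xx · r_yy) ⇒ 0.892 = 0.342 / √(0.780 · r_yy).
√(0.780 · r_yy) = 0.342 / 0.892 = 0.3834; 0.780 · r_yy = 0.1470; r_yy = 0.1470 / 0.780 ≈ 0.188.

0.188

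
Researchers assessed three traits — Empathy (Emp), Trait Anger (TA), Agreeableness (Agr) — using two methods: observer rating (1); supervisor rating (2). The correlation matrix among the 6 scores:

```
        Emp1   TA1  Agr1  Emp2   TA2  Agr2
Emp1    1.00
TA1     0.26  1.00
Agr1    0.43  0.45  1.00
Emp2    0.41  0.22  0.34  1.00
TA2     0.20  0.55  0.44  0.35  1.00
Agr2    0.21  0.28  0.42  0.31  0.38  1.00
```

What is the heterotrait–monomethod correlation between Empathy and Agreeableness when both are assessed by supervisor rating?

Different traits, same method: r(Emp2, Agr2) = 0.31.

0.31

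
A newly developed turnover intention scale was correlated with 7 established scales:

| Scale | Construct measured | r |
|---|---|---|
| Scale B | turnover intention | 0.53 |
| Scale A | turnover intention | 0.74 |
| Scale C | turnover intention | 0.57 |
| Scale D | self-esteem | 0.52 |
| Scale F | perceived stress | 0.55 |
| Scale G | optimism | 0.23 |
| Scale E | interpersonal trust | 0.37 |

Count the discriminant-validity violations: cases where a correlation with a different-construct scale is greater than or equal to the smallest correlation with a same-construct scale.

1

Convergent (same construct = turnover intention): Scale B, Scale A, Scale C.
Smallest convergent = 0.53. Discriminant values: 0.52, 0.55, 0.23, 0.37; count ≥ 0.53 → 1.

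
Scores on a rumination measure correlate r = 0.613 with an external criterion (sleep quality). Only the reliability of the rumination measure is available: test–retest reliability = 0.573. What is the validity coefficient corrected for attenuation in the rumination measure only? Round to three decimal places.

Single correction: r_c = r_obs / √r_xx = 0.613 / √0.573 = 0.613 / 0.7570 ≈ 0.810.

0.810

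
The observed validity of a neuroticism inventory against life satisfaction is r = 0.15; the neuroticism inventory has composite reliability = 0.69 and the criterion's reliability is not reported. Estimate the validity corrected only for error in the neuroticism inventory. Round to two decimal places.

Single correction: r_c = r_obs / √r_xx = 0.15 / √0.69 = 0.15 / 0.8307 ≈ 0.18.

0.18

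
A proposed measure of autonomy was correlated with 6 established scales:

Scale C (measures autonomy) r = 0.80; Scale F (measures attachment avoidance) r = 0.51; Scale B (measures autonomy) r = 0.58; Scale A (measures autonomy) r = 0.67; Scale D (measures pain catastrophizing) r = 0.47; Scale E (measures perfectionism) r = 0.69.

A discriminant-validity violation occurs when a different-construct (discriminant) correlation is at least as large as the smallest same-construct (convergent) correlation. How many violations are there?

Convergent (same construct = autonomy): Scale C, Scale B, Scale A.
Smallest convergent = 0.58. Discriminant values: 0.51, 0.47, 0.69; count ≥ 0.58 → 1.

1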